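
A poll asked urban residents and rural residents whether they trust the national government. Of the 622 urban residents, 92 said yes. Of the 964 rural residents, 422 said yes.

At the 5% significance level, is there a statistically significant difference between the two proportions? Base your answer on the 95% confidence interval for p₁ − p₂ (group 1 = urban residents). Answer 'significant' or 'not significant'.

significant

p̂₁ = 92/622 = 0.1479 and p̂₂ = 422/964 = 0.4378.
SE₁ = √(p̂₁(1−p̂₁)/n₁) = √(0.1479·0.8521/622) = 0.01423; SE₂ = √(0.4378·0.5622/964) = 0.01598.
Independent samples: SE of the difference = √(SE₁² + SE₂²) = √(0.0002024929 + 0.0002553604) = 0.02140.
z* for 95% confidence is 1.960, so the margin of error is 1.960 × 0.02140 = 0.04194.
Point estimate p̂₁ − p̂₂ = 0.1479 − 0.4378 = -0.2899.
-0.2899 ± 0.04194 → (-0.33184, -0.24796).
The interval (-0.33184, -0.24796) does not contain 0, so the difference is significant.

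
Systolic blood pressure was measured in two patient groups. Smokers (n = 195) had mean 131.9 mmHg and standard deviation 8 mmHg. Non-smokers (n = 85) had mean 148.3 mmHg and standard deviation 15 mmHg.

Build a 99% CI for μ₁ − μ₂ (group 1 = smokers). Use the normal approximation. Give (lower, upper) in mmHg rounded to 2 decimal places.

(-20.84, -11.96)

Per-group SEs: s₁/√n₁ = 8/√195 = 0.5729, s₂/√n₂ = 15/√85 = 1.6270.
Unpooled SE of the difference: √(0.32821441 + 2.647129) = 1.7249.
Margin of error = z* · SE = 2.576 × 1.7249 = 4.4433.
x̄₁ − x̄₂ = 131.9 − 148.3 = -16.4000.
CI: -16.4000 ± 4.4433 = (-20.84, -11.96).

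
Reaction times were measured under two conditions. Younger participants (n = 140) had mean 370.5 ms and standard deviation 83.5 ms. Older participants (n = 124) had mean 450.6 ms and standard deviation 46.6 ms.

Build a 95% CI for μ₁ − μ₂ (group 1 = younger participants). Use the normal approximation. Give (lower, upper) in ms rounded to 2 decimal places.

(-96.18, -64.02)

Standard errors of each mean: 83.5/√140 = 7.0570 and 46.6/√124 = 4.1848.
SE(x̄₁ − x̄₂) = √(7.0570² + 4.1848²) = 8.2045 for independent samples with unequal variances.
With z* = 1.960, the margin is 1.960 × 8.2045 = 16.0808.
x̄₁ − x̄₂ = 370.5 − 450.6 = -80.1000; the interval is -80.1000 ± 16.0808 = (-96.18, -64.02).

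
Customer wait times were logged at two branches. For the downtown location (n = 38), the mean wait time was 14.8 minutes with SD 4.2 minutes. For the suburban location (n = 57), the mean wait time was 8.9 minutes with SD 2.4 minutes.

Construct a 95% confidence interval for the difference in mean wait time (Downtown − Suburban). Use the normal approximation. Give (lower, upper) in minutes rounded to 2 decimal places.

Standard errors of each mean: 4.2/√38 = 0.6813 and 2.4/√57 = 0.3179.
SE(x̄₁ − x̄₂) = √(0.6813² + 0.3179²) = 0.7518 for independent samples with unequal variances.
With z* = 1.960, the margin is 1.960 × 0.7518 = 1.4735.
x̄₁ − x̄₂ = 14.8 − 8.9 = 5.9000; the interval is 5.9000 ± 1.4735 = (4.43, 7.37).

(4.43, 7.37)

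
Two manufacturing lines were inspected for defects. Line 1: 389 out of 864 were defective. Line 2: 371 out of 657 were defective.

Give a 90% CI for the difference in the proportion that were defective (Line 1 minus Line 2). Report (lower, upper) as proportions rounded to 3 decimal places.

(-0.157, -0.072)

First, p̂₁ = 389/864 = 0.4502; p̂₂ = 371/657 = 0.5647.
The two standard errors are √(0.4502×0.5498/864) = 0.01693 and √(0.5647×0.4353/657) = 0.01934.
Because the samples are independent, SE_diff = √(0.01693² + 0.01934²) = 0.02570.
Using z* = 1.645 for 90%, ME = 1.645 × 0.02570 = 0.04228.
p̂₁ − p̂₂ = -0.1145; interval -0.1145 ± 0.04228 gives (-0.157, -0.072).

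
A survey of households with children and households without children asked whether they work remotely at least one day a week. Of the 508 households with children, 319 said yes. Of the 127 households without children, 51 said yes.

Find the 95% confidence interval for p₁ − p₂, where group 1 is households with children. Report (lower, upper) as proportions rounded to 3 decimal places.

(0.131, 0.321)

Sample proportions: 319/508 = 0.6280, 51/127 = 0.4016.
Each SE is √(p̂(1−p̂)/n): √(0.6280·0.3720/508) = 0.02144 and √(0.4016·0.5984/127) = 0.04350.
SE(p̂₁ − p̂₂) = √(SE₁² + SE₂²) = √(0.0004596736 + 0.00189225) = 0.04850, since the two samples are independent.
At 95% confidence z* = 1.960; margin = 1.960 × 0.04850 = 0.09506.
The difference is 0.6280 − 0.4016 = 0.2264, so the interval is 0.2264 ± 0.09506 = (0.131, 0.321).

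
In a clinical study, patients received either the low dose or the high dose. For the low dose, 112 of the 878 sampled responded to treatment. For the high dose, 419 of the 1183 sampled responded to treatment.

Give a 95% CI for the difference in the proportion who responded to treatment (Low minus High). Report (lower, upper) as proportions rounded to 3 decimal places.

Sample proportions: 112/878 = 0.1276, 419/1183 = 0.3542.
Each SE is √(p̂(1−p̂)/n): √(0.1276·0.8724/878) = 0.01126 and √(0.3542·0.6458/1183) = 0.01391.
SE(p̂₁ − p̂₂) = √(SE₁² + SE₂²) = √(0.0001267876 + 0.0001934881) = 0.01790, since the two samples are independent.
At 95% confidence z* = 1.960; margin = 1.960 × 0.01790 = 0.03508.
The difference is 0.1276 − 0.3542 = -0.2266, so the interval is -0.2266 ± 0.03508 = (-0.262, -0.192).

(-0.262, -0.192)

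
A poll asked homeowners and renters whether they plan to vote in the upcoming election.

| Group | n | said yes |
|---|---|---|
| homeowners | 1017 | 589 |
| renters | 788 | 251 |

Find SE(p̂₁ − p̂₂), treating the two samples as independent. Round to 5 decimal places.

0.02270

p̂₁ = 589/1017 = 0.5792 and p̂₂ = 251/788 = 0.3185.
SE₁ = √(p̂₁(1−p̂₁)/n₁) = √(0.5792·0.4208/1017) = 0.01548; SE₂ = √(0.3185·0.6815/788) = 0.01660.
Independent samples: SE of the difference = √(SE₁² + SE₂²) = √(0.0002396304 + 0.00027556) = 0.02270.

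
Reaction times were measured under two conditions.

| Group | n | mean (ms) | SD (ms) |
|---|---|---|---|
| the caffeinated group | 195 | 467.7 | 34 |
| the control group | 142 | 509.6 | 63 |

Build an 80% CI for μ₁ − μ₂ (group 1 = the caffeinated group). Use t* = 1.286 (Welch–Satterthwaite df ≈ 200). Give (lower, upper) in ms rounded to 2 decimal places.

Standard errors of each mean: 34/√195 = 2.4348 and 63/√142 = 5.2868.
SE(x̄₁ − x̄₂) = √(2.4348² + 5.2868²) = 5.8205 for independent samples with unequal variances.
With t* = 1.286, the margin is 1.286 × 5.8205 = 7.4852.
x̄₁ − x̄₂ = 467.7 − 509.6 = -41.9000; the interval is -41.9000 ± 7.4852 = (-49.39, -34.41).

(-49.39, -34.41)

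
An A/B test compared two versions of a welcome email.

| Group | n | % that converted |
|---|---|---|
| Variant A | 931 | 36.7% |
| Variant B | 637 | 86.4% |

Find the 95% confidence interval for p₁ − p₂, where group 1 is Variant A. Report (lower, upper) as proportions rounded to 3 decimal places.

(-0.538, -0.456)

SE₁ = √(p̂₁(1−p̂₁)/n₁) = √(0.3670·0.6330/931) = 0.01580; SE₂ = √(0.8640·0.1360/637) = 0.01358.
Independent samples: SE of the difference = √(SE₁² + SE₂²) = √(0.00024964 + 0.0001844164) = 0.02083.
z* for 95% confidence is 1.960, so the margin of error is 1.960 × 0.02083 = 0.04083.
Point estimate p̂₁ − p̂₂ = 0.3670 − 0.8640 = -0.4970.
-0.4970 ± 0.04083 → (-0.538, -0.456).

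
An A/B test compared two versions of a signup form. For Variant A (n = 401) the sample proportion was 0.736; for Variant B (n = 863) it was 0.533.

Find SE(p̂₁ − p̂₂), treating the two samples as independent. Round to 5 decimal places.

Each SE is √(p̂(1−p̂)/n): √(0.7360·0.2640/401) = 0.02201 and √(0.5330·0.4670/863) = 0.01698.
SE(p̂₁ − p̂₂) = √(SE₁² + SE₂²) = √(0.0004844401 + 0.0002883204) = 0.02780, since the two samples are independent.

0.02780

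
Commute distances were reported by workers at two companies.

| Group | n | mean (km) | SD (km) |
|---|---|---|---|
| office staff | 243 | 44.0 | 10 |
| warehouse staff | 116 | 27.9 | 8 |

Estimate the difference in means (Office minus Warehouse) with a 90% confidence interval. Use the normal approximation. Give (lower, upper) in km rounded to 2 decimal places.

(14.49, 17.71)

Per-group SEs: s₁/√n₁ = 10/√243 = 0.6415, s₂/√n₂ = 8/√116 = 0.7428.
Unpooled SE of the difference: √(0.41152225 + 0.55175184) = 0.9815.
Margin of error = z* · SE = 1.645 × 0.9815 = 1.6146.
x̄₁ − x̄₂ = 44.0 − 27.9 = 16.1000.
CI: 16.1000 ± 1.6146 = (14.49, 17.71).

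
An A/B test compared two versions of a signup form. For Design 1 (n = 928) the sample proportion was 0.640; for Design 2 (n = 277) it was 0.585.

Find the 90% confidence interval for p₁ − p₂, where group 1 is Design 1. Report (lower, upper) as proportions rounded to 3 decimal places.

The two standard errors are √(0.6400×0.3600/928) = 0.01576 and √(0.5850×0.4150/277) = 0.02960.
Because the samples are independent, SE_diff = √(0.01576² + 0.02960²) = 0.03353.
Using z* = 1.645 for 90%, ME = 1.645 × 0.03353 = 0.05516.
p̂₁ − p̂₂ = 0.0550; interval 0.0550 ± 0.05516 gives (0.000, 0.110).

(0.000, 0.110)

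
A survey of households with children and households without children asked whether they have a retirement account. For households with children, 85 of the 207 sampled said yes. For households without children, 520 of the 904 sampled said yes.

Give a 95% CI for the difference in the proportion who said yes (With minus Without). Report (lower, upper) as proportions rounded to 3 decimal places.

(-0.239, -0.090)

p̂₁ = 85/207 = 0.4106 and p̂₂ = 520/904 = 0.5752.
SE₁ = √(p̂₁(1−p̂₁)/n₁) = √(0.4106·0.5894/207) = 0.03419; SE₂ = √(0.5752·0.4248/904) = 0.01644.
Independent samples: SE of the difference = √(SE₁² + SE₂²) = √(0.0011689561 + 0.0002702736) = 0.03794.
z* for 95% confidence is 1.960, so the margin of error is 1.960 × 0.03794 = 0.07436.
Point estimate p̂₁ − p̂₂ = 0.4106 − 0.5752 = -0.1646.
-0.1646 ± 0.07436 → (-0.239, -0.090).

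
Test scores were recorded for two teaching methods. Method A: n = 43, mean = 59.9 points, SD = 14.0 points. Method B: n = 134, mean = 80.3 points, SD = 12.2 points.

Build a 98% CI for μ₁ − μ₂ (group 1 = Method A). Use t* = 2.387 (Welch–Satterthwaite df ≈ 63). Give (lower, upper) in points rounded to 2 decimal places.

Per-group SEs: s₁/√n₁ = 14.0/√43 = 2.1350, s₂/√n₂ = 12.2/√134 = 1.0539.
Unpooled SE of the difference: √(4.558225 + 1.11070521) = 2.3810.
Margin of error = t* · SE = 2.387 × 2.3810 = 5.6834.
x̄₁ − x̄₂ = 59.9 − 80.3 = -20.4000.
CI: -20.4000 ± 5.6834 = (-26.08, -14.72).

(-26.08, -14.72)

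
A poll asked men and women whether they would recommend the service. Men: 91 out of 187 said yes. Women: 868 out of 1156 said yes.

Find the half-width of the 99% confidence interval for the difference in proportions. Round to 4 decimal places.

0.0997

Sample proportions: 91/187 = 0.4866, 868/1156 = 0.7509.
Each SE is √(p̂(1−p̂)/n): √(0.4866·0.5134/187) = 0.03655 and √(0.7509·0.2491/1156) = 0.01272.
SE(p̂₁ − p̂₂) = √(SE₁² + SE₂²) = √(0.0013359025 + 0.0001617984) = 0.03870, since the two samples are independent.
At 99% confidence z* = 2.576; margin = 2.576 × 0.03870 = 0.09969.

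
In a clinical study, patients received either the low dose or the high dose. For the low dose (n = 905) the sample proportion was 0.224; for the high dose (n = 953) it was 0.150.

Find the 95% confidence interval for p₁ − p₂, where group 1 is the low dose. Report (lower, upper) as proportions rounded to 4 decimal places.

Each SE is √(p̂(1−p̂)/n): √(0.2240·0.7760/905) = 0.01386 and √(0.1500·0.8500/953) = 0.01157.
SE(p̂₁ − p̂₂) = √(SE₁² + SE₂²) = √(0.0001920996 + 0.0001338649) = 0.01805, since the two samples are independent.
At 95% confidence z* = 1.960; margin = 1.960 × 0.01805 = 0.03538.
The difference is 0.2240 − 0.1500 = 0.0740, so the interval is 0.0740 ± 0.03538 = (0.0386, 0.1094).

(0.0386, 0.1094)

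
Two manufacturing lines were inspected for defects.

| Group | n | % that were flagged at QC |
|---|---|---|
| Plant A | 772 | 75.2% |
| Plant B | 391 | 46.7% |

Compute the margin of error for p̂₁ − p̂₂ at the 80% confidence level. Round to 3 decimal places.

Each SE is √(p̂(1−p̂)/n): √(0.7520·0.2480/772) = 0.01554 and √(0.4670·0.5330/391) = 0.02523.
SE(p̂₁ − p̂₂) = √(SE₁² + SE₂²) = √(0.0002414916 + 0.0006365529) = 0.02963, since the two samples are independent.
At 80% confidence z* = 1.282; margin = 1.282 × 0.02963 = 0.03799.

0.038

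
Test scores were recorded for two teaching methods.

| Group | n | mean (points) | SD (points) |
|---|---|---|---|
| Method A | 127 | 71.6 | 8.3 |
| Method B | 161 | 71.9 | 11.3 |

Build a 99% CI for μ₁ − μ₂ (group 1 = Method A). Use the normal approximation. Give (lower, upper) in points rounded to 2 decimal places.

Standard errors of each mean: 8.3/√127 = 0.7365 and 11.3/√161 = 0.8906.
SE(x̄₁ − x̄₂) = √(0.7365² + 0.8906²) = 1.1557 for independent samples with unequal variances.
With z* = 2.576, the margin is 2.576 × 1.1557 = 2.9771.
x̄₁ − x̄₂ = 71.6 − 71.9 = -0.3000; the interval is -0.3000 ± 2.9771 = (-3.28, 2.68).

(-3.28, 2.68)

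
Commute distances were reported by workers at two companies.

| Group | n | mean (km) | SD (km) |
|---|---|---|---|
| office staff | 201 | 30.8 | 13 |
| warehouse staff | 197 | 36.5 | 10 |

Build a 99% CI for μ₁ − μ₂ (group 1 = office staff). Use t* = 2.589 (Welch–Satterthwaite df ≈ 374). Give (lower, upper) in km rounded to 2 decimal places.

(-8.71, -2.69)

Per-group SEs: s₁/√n₁ = 13/√201 = 0.9169, s₂/√n₂ = 10/√197 = 0.7125.
Unpooled SE of the difference: √(0.84070561 + 0.50765625) = 1.1612.
Margin of error = t* · SE = 2.589 × 1.1612 = 3.0063.
x̄₁ − x̄₂ = 30.8 − 36.5 = -5.7000.
CI: -5.7000 ± 3.0063 = (-8.71, -2.69).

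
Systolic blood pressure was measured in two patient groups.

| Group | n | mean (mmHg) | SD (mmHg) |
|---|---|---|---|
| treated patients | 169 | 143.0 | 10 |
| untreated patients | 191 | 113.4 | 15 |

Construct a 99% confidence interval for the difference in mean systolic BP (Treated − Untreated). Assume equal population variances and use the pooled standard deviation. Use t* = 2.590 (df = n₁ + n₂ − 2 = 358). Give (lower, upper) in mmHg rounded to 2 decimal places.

(26.07, 33.13)

Pooled variance s_p² = [168·10² + 190·15²] / (169+191−2) = 166.3408, so s_p = 12.8973.
SE_diff = s_p·√(1/n₁ + 1/n₂) = 12.8973·√(1/169 + 1/191) = 1.3620.
t* = 2.590; margin = 2.590 × 1.3620 = 3.5276.
Difference = 143.0 − 113.4 = 29.6000.
29.6000 ± 3.5276 → (26.07, 33.13).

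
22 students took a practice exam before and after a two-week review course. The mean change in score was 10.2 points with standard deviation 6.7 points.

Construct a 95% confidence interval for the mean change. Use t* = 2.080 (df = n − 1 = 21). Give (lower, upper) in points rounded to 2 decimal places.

(7.23, 13.17)

This is a matched-pairs design, so SE = s_d/√n = 6.7/√22 = 1.4284.
Margin = 2.080 × 1.4284 = 2.9711; the interval is 10.2 ± 2.9711 = (7.23, 13.17).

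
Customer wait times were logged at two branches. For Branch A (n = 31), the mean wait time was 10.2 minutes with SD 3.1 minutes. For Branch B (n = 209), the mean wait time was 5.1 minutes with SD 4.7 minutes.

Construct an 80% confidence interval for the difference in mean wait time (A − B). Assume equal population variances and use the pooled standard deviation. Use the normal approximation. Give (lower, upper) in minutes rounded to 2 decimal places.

(3.98, 6.22)

s_p = √[((n₁−1)s₁² + (n₂−1)s₂²)/(n₁+n₂−2)] = √[(30·3.1² + 208·4.7²)/238] = 4.5296.
SE = 4.5296·√(1/31 + 1/209) = 0.8718.
With z* = 1.282, margin = 1.282 × 0.8718 = 1.1176.
x̄₁ − x̄₂ = 10.2 − 5.1 = 5.1000; interval 5.1000 ± 1.1176 = (3.98, 6.22).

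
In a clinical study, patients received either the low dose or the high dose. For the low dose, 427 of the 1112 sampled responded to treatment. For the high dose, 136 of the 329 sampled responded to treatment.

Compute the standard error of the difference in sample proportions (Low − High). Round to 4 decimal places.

Sample proportions: 427/1112 = 0.3840, 136/329 = 0.4134.
Each SE is √(p̂(1−p̂)/n): √(0.3840·0.6160/1112) = 0.01458 and √(0.4134·0.5866/329) = 0.02715.
SE(p̂₁ − p̂₂) = √(SE₁² + SE₂²) = √(0.0002125764 + 0.0007371225) = 0.03082, since the two samples are independent.

0.0308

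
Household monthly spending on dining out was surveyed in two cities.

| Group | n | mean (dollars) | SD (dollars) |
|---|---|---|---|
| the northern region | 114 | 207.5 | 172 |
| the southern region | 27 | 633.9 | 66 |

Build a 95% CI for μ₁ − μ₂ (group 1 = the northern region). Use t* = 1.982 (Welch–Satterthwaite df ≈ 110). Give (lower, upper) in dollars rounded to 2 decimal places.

(-467.06, -385.74)

SE₁ = s₁/√n₁ = 172/√114 = 16.1093; SE₂ = 66/√27 = 12.7017.
Independent samples, unequal variances: SE_diff = √(SE₁² + SE₂²) = √(259.50954649 + 161.33318289) = 20.5145.
t* = 1.982, so margin of error = 1.982 × 20.5145 = 40.6597.
Difference in means = 207.5 − 633.9 = -426.4000.
-426.4000 ± 40.6597 → (-467.06, -385.74).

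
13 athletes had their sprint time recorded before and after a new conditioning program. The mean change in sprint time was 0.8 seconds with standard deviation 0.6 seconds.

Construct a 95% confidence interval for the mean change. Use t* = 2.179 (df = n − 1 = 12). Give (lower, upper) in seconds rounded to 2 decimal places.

Paired design: SE = s_d/√n = 0.6/√13 = 0.1664.
t* = 2.179; margin of error = 2.179 × 0.1664 = 0.3626.
0.8 ± 0.3626 → (0.44, 1.16).

(0.44, 1.16)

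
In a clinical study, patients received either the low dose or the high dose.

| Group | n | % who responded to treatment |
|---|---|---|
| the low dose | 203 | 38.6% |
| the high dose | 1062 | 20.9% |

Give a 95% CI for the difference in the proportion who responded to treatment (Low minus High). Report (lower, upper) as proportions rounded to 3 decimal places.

(0.106, 0.248)

The two standard errors are √(0.3860×0.6140/203) = 0.03417 and √(0.2090×0.7910/1062) = 0.01248.
Because the samples are independent, SE_diff = √(0.03417² + 0.01248²) = 0.03638.
Using z* = 1.960 for 95%, ME = 1.960 × 0.03638 = 0.07130.
p̂₁ − p̂₂ = 0.1770; interval 0.1770 ± 0.07130 gives (0.106, 0.248).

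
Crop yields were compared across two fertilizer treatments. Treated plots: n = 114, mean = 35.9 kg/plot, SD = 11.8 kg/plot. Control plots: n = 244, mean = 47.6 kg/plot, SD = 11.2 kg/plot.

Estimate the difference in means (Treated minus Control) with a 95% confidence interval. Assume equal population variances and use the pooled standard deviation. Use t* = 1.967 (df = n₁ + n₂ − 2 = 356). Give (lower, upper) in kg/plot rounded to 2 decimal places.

(-14.24, -9.16)

Pooled variance s_p² = [113·11.8² + 243·11.2²] / (114+244−2) = 129.8203, so s_p = 11.3939.
SE_diff = s_p·√(1/n₁ + 1/n₂) = 11.3939·√(1/114 + 1/244) = 1.2926.
t* = 1.967; margin = 1.967 × 1.2926 = 2.5425.
Difference = 35.9 − 47.6 = -11.7000.
-11.7000 ± 2.5425 → (-14.24, -9.16).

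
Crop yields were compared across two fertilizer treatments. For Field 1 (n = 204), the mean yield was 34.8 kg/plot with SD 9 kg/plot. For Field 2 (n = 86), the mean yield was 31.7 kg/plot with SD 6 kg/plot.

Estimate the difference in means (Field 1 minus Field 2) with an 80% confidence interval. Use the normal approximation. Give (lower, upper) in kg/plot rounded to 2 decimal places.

Per-group SEs: s₁/√n₁ = 9/√204 = 0.6301, s₂/√n₂ = 6/√86 = 0.6470.
Unpooled SE of the difference: √(0.39702601 + 0.418609) = 0.9031.
Margin of error = z* · SE = 1.282 × 0.9031 = 1.1578.
x̄₁ − x̄₂ = 34.8 − 31.7 = 3.1000.
CI: 3.1000 ± 1.1578 = (1.94, 4.26).

(1.94, 4.26)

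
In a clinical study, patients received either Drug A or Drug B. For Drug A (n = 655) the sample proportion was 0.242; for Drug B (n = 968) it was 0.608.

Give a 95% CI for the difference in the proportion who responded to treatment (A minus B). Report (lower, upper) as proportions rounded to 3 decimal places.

SE₁ = √(p̂₁(1−p̂₁)/n₁) = √(0.2420·0.7580/655) = 0.01673; SE₂ = √(0.6080·0.3920/968) = 0.01569.
Independent samples: SE of the difference = √(SE₁² + SE₂²) = √(0.0002798929 + 0.0002461761) = 0.02294.
z* for 95% confidence is 1.960, so the margin of error is 1.960 × 0.02294 = 0.04496.
Point estimate p̂₁ − p̂₂ = 0.2420 − 0.6080 = -0.3660.
-0.3660 ± 0.04496 → (-0.411, -0.321).

(-0.411, -0.321)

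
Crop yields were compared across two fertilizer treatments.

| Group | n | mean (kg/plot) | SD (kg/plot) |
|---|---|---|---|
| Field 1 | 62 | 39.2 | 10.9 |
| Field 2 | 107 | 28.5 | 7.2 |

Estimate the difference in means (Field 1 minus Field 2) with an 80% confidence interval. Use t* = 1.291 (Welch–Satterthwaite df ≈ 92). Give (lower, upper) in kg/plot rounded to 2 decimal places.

(8.70, 12.70)

Standard errors of each mean: 10.9/√62 = 1.3843 and 7.2/√107 = 0.6961.
SE(x̄₁ − x̄₂) = √(1.3843² + 0.6961²) = 1.5495 for independent samples with unequal variances.
With t* = 1.291, the margin is 1.291 × 1.5495 = 2.0004.
x̄₁ − x̄₂ = 39.2 − 28.5 = 10.7000; the interval is 10.7000 ± 2.0004 = (8.70, 12.70).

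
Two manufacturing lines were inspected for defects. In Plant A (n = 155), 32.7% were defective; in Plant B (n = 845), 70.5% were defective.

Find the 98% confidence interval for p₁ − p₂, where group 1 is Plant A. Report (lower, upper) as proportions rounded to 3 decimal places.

(-0.473, -0.283)

SE₁ = √(p̂₁(1−p̂₁)/n₁) = √(0.3270·0.6730/155) = 0.03768; SE₂ = √(0.7050·0.2950/845) = 0.01569.
Independent samples: SE of the difference = √(SE₁² + SE₂²) = √(0.0014197824 + 0.0002461761) = 0.04082.
z* for 98% confidence is 2.326, so the margin of error is 2.326 × 0.04082 = 0.09495.
Point estimate p̂₁ − p̂₂ = 0.3270 − 0.7050 = -0.3780.
-0.3780 ± 0.09495 → (-0.473, -0.283).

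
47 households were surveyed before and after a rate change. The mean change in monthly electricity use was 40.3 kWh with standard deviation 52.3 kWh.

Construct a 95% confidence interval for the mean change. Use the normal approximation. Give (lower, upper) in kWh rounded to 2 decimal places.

Paired design: SE = s_d/√n = 52.3/√47 = 7.6287.
z* = 1.960; margin of error = 1.960 × 7.6287 = 14.9523.
40.3 ± 14.9523 → (25.35, 55.25).

(25.35, 55.25)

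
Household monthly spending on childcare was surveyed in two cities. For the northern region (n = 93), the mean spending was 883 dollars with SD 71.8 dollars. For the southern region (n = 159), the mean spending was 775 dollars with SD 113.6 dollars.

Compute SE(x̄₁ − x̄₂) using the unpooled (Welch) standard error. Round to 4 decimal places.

SE₁ = s₁/√n₁ = 71.8/√93 = 7.4453; SE₂ = 113.6/√159 = 9.0091.
Independent samples, unequal variances: SE_diff = √(SE₁² + SE₂²) = √(55.43249209 + 81.16388281) = 11.6874.

11.6874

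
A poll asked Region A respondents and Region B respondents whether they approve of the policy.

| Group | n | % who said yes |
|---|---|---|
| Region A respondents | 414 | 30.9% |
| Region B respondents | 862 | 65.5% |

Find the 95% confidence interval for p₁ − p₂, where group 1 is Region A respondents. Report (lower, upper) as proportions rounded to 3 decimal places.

SE₁ = √(p̂₁(1−p̂₁)/n₁) = √(0.3090·0.6910/414) = 0.02271; SE₂ = √(0.6550·0.3450/862) = 0.01619.
Independent samples: SE of the difference = √(SE₁² + SE₂²) = √(0.0005157441 + 0.0002621161) = 0.02789.
z* for 95% confidence is 1.960, so the margin of error is 1.960 × 0.02789 = 0.05466.
Point estimate p̂₁ − p̂₂ = 0.3090 − 0.6550 = -0.3460.
-0.3460 ± 0.05466 → (-0.401, -0.291).

(-0.401, -0.291)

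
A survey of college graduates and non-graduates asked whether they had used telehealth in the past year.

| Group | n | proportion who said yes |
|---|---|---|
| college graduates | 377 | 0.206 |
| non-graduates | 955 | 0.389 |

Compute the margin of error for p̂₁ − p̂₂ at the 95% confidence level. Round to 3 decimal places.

Each SE is √(p̂(1−p̂)/n): √(0.2060·0.7940/377) = 0.02083 and √(0.3890·0.6110/955) = 0.01578.
SE(p̂₁ − p̂₂) = √(SE₁² + SE₂²) = √(0.0004338889 + 0.0002490084) = 0.02613, since the two samples are independent.
At 95% confidence z* = 1.960; margin = 1.960 × 0.02613 = 0.05121.

0.051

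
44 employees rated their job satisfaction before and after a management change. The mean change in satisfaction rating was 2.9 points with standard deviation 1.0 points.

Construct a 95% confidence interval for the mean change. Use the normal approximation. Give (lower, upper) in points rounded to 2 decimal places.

(2.60, 3.20)

This is a matched-pairs design, so SE = s_d/√n = 1.0/√44 = 0.1508.
Margin = 1.960 × 0.1508 = 0.2956; the interval is 2.9 ± 0.2956 = (2.60, 3.20).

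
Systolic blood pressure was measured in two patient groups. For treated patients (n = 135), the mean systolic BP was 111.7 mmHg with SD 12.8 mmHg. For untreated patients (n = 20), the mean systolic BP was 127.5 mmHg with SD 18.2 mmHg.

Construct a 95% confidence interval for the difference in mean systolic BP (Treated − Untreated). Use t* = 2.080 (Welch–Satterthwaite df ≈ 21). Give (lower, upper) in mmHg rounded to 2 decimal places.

Standard errors of each mean: 12.8/√135 = 1.1016 and 18.2/√20 = 4.0696.
SE(x̄₁ − x̄₂) = √(1.1016² + 4.0696²) = 4.2161 for independent samples with unequal variances.
With t* = 2.080, the margin is 2.080 × 4.2161 = 8.7695.
x̄₁ − x̄₂ = 111.7 − 127.5 = -15.8000; the interval is -15.8000 ± 8.7695 = (-24.57, -7.03).

(-24.57, -7.03)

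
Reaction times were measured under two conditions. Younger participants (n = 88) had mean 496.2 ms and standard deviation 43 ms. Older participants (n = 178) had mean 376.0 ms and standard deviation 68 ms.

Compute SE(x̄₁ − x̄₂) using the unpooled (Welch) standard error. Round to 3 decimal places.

6.855

Per-group SEs: s₁/√n₁ = 43/√88 = 4.5838, s₂/√n₂ = 68/√178 = 5.0968.
Unpooled SE of the difference: √(21.01122244 + 25.97737024) = 6.8548.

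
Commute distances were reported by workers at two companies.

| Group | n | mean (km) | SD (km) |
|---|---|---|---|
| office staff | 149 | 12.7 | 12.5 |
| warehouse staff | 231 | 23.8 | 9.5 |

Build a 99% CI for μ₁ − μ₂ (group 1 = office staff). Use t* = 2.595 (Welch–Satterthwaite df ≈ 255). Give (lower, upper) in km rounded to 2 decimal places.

Per-group SEs: s₁/√n₁ = 12.5/√149 = 1.0240, s₂/√n₂ = 9.5/√231 = 0.6251.
Unpooled SE of the difference: √(1.048576 + 0.39075001) = 1.1997.
Margin of error = t* · SE = 2.595 × 1.1997 = 3.1132.
x̄₁ − x̄₂ = 12.7 − 23.8 = -11.1000.
CI: -11.1000 ± 3.1132 = (-14.21, -7.99).

(-14.21, -7.99)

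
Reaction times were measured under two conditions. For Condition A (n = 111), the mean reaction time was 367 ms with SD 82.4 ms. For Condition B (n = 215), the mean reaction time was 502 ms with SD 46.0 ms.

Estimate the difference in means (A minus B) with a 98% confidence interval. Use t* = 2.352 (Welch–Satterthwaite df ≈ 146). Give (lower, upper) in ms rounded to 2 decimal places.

(-154.82, -115.18)

Standard errors of each mean: 82.4/√111 = 7.8211 and 46.0/√215 = 3.1372.
SE(x̄₁ − x̄₂) = √(7.8211² + 3.1372²) = 8.4268 for independent samples with unequal variances.
With t* = 2.352, the margin is 2.352 × 8.4268 = 19.8198.
x̄₁ − x̄₂ = 367 − 502 = -135.0000; the interval is -135.0000 ± 19.8198 = (-154.82, -115.18).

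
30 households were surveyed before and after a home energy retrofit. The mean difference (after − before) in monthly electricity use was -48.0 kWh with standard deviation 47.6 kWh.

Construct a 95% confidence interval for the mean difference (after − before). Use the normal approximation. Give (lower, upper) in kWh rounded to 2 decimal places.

(-65.03, -30.97)

Paired design: SE = s_d/√n = 47.6/√30 = 8.6905.
z* = 1.960; margin of error = 1.960 × 8.6905 = 17.0334.
-48.0 ± 17.0334 → (-65.03, -30.97).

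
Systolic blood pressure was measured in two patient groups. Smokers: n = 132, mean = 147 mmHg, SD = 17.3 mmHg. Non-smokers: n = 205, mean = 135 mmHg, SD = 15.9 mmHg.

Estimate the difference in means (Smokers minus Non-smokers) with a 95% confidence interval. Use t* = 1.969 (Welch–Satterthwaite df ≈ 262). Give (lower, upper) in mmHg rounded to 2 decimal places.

(8.32, 15.68)

Standard errors of each mean: 17.3/√132 = 1.5058 and 15.9/√205 = 1.1105.
SE(x̄₁ − x̄₂) = √(1.5058² + 1.1105²) = 1.8710 for independent samples with unequal variances.
With t* = 1.969, the margin is 1.969 × 1.8710 = 3.6840.
x̄₁ − x̄₂ = 147 − 135 = 12.0000; the interval is 12.0000 ± 3.6840 = (8.32, 15.68).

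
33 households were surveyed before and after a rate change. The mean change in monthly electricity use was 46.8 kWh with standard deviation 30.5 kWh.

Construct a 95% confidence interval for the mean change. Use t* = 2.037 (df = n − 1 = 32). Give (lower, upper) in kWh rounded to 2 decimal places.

(35.98, 57.62)

This is a matched-pairs design, so SE = s_d/√n = 30.5/√33 = 5.3094.
Margin = 2.037 × 5.3094 = 10.8152; the interval is 46.8 ± 10.8152 = (35.98, 57.62).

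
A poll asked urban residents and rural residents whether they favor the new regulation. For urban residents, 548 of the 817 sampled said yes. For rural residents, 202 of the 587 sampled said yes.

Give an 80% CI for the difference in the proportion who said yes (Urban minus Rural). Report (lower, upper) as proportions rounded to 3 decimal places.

(0.294, 0.359)

First, p̂₁ = 548/817 = 0.6707; p̂₂ = 202/587 = 0.3441.
The two standard errors are √(0.6707×0.3293/817) = 0.01644 and √(0.3441×0.6559/587) = 0.01961.
Because the samples are independent, SE_diff = √(0.01644² + 0.01961²) = 0.02559.
Using z* = 1.282 for 80%, ME = 1.282 × 0.02559 = 0.03281.
p̂₁ − p̂₂ = 0.3266; interval 0.3266 ± 0.03281 gives (0.294, 0.359).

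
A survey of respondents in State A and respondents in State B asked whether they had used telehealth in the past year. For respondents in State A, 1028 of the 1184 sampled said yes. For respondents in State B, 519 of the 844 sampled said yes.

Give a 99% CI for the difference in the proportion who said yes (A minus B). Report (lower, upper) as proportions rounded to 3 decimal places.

p̂₁ = 1028/1184 = 0.8682 and p̂₂ = 519/844 = 0.6149.
SE₁ = √(p̂₁(1−p̂₁)/n₁) = √(0.8682·0.1318/1184) = 0.00983; SE₂ = √(0.6149·0.3851/844) = 0.01675.
Independent samples: SE of the difference = √(SE₁² + SE₂²) = √(0.0000966289 + 0.0002805625) = 0.01942.
z* for 99% confidence is 2.576, so the margin of error is 2.576 × 0.01942 = 0.05003.
Point estimate p̂₁ − p̂₂ = 0.8682 − 0.6149 = 0.2533.
0.2533 ± 0.05003 → (0.203, 0.303).

(0.203, 0.303)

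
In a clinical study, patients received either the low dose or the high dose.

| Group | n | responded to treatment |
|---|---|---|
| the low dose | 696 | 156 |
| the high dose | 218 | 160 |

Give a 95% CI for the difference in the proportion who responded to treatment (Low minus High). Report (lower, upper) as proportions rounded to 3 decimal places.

(-0.576, -0.443)

p̂₁ = 156/696 = 0.2241 and p̂₂ = 160/218 = 0.7339.
SE₁ = √(p̂₁(1−p̂₁)/n₁) = √(0.2241·0.7759/696) = 0.01581; SE₂ = √(0.7339·0.2661/218) = 0.02993.
Independent samples: SE of the difference = √(SE₁² + SE₂²) = √(0.0002499561 + 0.0008958049) = 0.03385.
z* for 95% confidence is 1.960, so the margin of error is 1.960 × 0.03385 = 0.06635.
Point estimate p̂₁ − p̂₂ = 0.2241 − 0.7339 = -0.5098.
-0.5098 ± 0.06635 → (-0.576, -0.443).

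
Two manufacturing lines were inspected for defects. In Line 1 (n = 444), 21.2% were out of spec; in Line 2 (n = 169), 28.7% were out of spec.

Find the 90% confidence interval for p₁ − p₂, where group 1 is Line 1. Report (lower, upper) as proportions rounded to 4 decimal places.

The two standard errors are √(0.2120×0.7880/444) = 0.01940 and √(0.2870×0.7130/169) = 0.03480.
Because the samples are independent, SE_diff = √(0.01940² + 0.03480²) = 0.03984.
Using z* = 1.645 for 90%, ME = 1.645 × 0.03984 = 0.06554.
p̂₁ − p̂₂ = -0.0750; interval -0.0750 ± 0.06554 gives (-0.1405, -0.0095).

(-0.1405, -0.0095)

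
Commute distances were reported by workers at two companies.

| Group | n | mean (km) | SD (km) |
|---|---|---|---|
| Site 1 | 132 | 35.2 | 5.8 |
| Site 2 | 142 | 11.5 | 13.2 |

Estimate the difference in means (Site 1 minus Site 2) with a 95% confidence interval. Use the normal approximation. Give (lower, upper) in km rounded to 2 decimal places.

(21.31, 26.09)

Standard errors of each mean: 5.8/√132 = 0.5048 and 13.2/√142 = 1.1077.
SE(x̄₁ − x̄₂) = √(0.5048² + 1.1077²) = 1.2173 for independent samples with unequal variances.
With z* = 1.960, the margin is 1.960 × 1.2173 = 2.3859.
x̄₁ − x̄₂ = 35.2 − 11.5 = 23.7000; the interval is 23.7000 ± 2.3859 = (21.31, 26.09).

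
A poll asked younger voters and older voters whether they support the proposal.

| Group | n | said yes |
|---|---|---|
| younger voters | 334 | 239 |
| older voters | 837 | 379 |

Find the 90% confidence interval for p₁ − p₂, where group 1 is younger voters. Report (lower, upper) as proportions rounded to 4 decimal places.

First, p̂₁ = 239/334 = 0.7156; p̂₂ = 379/837 = 0.4528.
The two standard errors are √(0.7156×0.2844/334) = 0.02468 and √(0.4528×0.5472/837) = 0.01721.
Because the samples are independent, SE_diff = √(0.02468² + 0.01721²) = 0.03009.
Using z* = 1.645 for 90%, ME = 1.645 × 0.03009 = 0.04950.
p̂₁ − p̂₂ = 0.2628; interval 0.2628 ± 0.04950 gives (0.2133, 0.3123).

(0.2133, 0.3123)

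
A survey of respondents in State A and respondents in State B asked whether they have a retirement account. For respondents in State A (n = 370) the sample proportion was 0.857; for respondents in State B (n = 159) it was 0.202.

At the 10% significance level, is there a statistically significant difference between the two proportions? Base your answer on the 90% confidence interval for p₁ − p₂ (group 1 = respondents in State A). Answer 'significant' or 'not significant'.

significant

The two standard errors are √(0.8570×0.1430/370) = 0.01820 and √(0.2020×0.7980/159) = 0.03184.
Because the samples are independent, SE_diff = √(0.01820² + 0.03184²) = 0.03667.
Using z* = 1.645 for 90%, ME = 1.645 × 0.03667 = 0.06032.
p̂₁ − p̂₂ = 0.6550; interval 0.6550 ± 0.06032 gives (0.59468, 0.71532).
The interval (0.59468, 0.71532) does not contain 0, so the difference is significant.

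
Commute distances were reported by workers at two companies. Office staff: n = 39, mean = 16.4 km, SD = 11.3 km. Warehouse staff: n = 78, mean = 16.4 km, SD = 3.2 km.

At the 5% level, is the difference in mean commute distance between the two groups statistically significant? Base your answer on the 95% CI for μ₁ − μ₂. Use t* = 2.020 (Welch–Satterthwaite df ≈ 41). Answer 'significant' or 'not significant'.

Per-group SEs: s₁/√n₁ = 11.3/√39 = 1.8094, s₂/√n₂ = 3.2/√78 = 0.3623.
Unpooled SE of the difference: √(3.27392836 + 0.13126129) = 1.8453.
Margin of error = t* · SE = 2.020 × 1.8453 = 3.7275.
x̄₁ − x̄₂ = 16.4 − 16.4 = 0.0000.
CI: 0.0000 ± 3.7275 = (-3.7275, 3.7275).
The interval (-3.7275, 3.7275) contains 0, so the difference is not significant.

not significant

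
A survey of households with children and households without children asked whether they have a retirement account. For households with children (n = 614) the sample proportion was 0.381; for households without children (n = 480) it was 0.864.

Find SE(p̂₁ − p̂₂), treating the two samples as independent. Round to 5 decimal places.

0.02508

Each SE is √(p̂(1−p̂)/n): √(0.3810·0.6190/614) = 0.01960 and √(0.8640·0.1360/480) = 0.01565.
SE(p̂₁ − p̂₂) = √(SE₁² + SE₂²) = √(0.00038416 + 0.0002449225) = 0.02508, since the two samples are independent.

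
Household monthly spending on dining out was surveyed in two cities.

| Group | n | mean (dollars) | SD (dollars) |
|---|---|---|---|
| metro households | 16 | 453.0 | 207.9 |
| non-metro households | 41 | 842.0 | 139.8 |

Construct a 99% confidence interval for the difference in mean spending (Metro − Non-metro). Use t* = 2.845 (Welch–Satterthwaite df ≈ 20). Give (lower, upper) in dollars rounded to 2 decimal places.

Standard errors of each mean: 207.9/√16 = 51.9750 and 139.8/√41 = 21.8331.
SE(x̄₁ − x̄₂) = √(51.9750² + 21.8331²) = 56.3745 for independent samples with unequal variances.
With t* = 2.845, the margin is 2.845 × 56.3745 = 160.3855.
x̄₁ − x̄₂ = 453.0 − 842.0 = -389.0000; the interval is -389.0000 ± 160.3855 = (-549.39, -228.61).

(-549.39, -228.61)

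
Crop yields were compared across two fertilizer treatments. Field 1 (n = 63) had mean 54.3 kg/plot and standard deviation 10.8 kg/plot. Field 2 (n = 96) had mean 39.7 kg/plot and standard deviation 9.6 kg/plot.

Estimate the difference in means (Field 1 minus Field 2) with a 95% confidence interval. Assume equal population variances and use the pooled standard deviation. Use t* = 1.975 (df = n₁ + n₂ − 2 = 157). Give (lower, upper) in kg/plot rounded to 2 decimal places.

(11.37, 17.83)

s_p = √[((n₁−1)s₁² + (n₂−1)s₂²)/(n₁+n₂−2)] = √[(62·10.8² + 95·9.6²)/157] = 10.0909.
SE = 10.0909·√(1/63 + 1/96) = 1.6361.
With t* = 1.975, margin = 1.975 × 1.6361 = 3.2313.
x̄₁ − x̄₂ = 54.3 − 39.7 = 14.6000; interval 14.6000 ± 3.2313 = (11.37, 17.83).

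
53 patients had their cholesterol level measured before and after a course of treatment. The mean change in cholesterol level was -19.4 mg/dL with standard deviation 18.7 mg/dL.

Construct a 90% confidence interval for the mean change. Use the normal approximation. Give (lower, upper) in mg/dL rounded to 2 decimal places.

Paired design: SE = s_d/√n = 18.7/√53 = 2.5686.
z* = 1.645; margin of error = 1.645 × 2.5686 = 4.2253.
-19.4 ± 4.2253 → (-23.63, -15.17).

(-23.63, -15.17)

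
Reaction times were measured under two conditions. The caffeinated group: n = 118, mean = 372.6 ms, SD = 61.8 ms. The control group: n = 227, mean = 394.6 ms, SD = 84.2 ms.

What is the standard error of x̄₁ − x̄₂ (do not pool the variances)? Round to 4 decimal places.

7.9749

Standard errors of each mean: 61.8/√118 = 5.6892 and 84.2/√227 = 5.5886.
SE(x̄₁ − x̄₂) = √(5.6892² + 5.5886²) = 7.9749 for independent samples with unequal variances.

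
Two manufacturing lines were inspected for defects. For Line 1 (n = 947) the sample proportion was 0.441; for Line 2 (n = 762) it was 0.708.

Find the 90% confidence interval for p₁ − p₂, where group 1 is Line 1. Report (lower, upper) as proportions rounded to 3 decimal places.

(-0.305, -0.229)

Each SE is √(p̂(1−p̂)/n): √(0.4410·0.5590/947) = 0.01613 and √(0.7080·0.2920/762) = 0.01647.
SE(p̂₁ − p̂₂) = √(SE₁² + SE₂²) = √(0.0002601769 + 0.0002712609) = 0.02305, since the two samples are independent.
At 90% confidence z* = 1.645; margin = 1.645 × 0.02305 = 0.03792.
The difference is 0.4410 − 0.7080 = -0.2670, so the interval is -0.2670 ± 0.03792 = (-0.305, -0.229).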